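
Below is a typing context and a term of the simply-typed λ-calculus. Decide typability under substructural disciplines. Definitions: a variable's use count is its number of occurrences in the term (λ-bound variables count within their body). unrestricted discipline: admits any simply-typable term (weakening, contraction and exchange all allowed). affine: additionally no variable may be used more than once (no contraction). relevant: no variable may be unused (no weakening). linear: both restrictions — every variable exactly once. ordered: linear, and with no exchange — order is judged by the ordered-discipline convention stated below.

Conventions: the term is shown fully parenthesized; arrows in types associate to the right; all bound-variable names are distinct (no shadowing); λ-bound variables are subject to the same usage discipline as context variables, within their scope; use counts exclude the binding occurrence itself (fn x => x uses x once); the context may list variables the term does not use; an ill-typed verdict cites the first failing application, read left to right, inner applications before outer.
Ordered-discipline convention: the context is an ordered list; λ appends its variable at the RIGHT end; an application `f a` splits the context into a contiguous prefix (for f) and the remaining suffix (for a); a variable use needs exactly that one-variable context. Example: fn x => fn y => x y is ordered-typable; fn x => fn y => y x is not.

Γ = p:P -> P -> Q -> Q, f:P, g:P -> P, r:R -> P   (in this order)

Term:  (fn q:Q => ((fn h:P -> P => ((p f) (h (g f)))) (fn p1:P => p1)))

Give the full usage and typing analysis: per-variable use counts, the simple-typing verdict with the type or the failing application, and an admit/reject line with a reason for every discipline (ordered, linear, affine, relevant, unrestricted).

variable uses: p=1; f=2; g=1; r=0; q [bound]=0; h [bound]=1; p1 [bound]=1
left-to-right use order: p, f, h, g, f, p1
typing: the term checks, with type Q -> Q -> Q
ordered ✗ (uses contraction: f ×2; r, q never used (weakening))
linear ✗ (uses contraction: f ×2; r, q never used (weakening))
affine ✗ (uses contraction: f ×2)
relevant ✗ (r, q never used (weakening))
unrestricted ✓ (typability at Q -> Q -> Q is all that's needed)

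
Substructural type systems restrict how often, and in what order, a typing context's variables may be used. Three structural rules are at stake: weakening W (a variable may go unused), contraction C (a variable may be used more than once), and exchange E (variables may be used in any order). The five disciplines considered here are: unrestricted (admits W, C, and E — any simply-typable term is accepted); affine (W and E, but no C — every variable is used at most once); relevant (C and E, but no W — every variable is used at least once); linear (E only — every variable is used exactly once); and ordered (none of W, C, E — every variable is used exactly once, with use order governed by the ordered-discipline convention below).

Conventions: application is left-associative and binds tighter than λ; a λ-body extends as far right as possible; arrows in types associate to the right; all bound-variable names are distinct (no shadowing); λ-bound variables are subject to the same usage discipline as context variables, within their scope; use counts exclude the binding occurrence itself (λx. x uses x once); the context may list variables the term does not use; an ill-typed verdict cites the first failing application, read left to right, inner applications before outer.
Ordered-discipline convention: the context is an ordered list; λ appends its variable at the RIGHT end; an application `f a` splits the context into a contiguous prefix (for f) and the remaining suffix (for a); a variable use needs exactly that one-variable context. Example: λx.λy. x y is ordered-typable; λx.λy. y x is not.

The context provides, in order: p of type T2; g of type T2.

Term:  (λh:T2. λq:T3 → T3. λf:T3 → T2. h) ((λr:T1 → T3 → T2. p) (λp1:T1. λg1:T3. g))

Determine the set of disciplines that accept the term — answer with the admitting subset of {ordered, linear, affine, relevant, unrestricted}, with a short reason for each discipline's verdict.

admitted in: affine, unrestricted
usage: p: 1×; g: 1×; h (bound): 1×; q (bound): 0×; f (bound): 0×; r (bound): 0×; p1 (bound): 0×; g1 (bound): 0×
order of uses: h, p, g
typing: the term checks, with type (T3 → T3) → (T3 → T2) → T2
ordered: ✗ — needs weakening: q, f, r, p1, g1 unused
linear: ✗ — needs weakening: q, f, r, p1, g1 unused
affine: ✓ — p, g, h, q, f, r, p1, g1: no repeats, contraction unneeded
relevant: ✗ — needs weakening: q, f, r, p1, g1 unused
unrestricted: ✓ — type-checks ((T3 → T3) → (T3 → T2) → T2) and nothing is barred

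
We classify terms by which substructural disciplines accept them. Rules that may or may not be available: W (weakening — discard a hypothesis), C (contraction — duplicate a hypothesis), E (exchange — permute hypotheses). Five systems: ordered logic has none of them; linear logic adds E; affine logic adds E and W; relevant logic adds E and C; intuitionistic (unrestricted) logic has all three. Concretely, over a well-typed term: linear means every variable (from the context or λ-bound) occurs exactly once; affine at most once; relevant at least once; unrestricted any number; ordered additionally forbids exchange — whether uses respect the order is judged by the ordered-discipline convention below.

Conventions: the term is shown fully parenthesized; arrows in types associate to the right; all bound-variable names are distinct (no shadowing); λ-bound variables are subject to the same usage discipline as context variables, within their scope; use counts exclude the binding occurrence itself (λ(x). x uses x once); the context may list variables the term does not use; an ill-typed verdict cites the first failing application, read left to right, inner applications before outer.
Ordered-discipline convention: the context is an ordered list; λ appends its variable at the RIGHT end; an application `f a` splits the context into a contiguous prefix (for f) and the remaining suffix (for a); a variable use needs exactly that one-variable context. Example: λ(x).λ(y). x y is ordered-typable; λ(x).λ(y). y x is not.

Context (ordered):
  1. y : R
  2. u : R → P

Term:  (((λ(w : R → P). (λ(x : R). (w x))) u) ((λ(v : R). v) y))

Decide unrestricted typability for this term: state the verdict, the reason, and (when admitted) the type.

yes — simply typable at P; W, C, E all held; term : P
counts: y ×1; u ×1; w (bound) ×1; x (bound) ×1; v (bound) ×1
use order (left to right): w, x, u, v, y
typing: well-typed — term : P
per-discipline verdicts: ordered ✗; linear ✓; affine ✓; relevant ✓; unrestricted ✓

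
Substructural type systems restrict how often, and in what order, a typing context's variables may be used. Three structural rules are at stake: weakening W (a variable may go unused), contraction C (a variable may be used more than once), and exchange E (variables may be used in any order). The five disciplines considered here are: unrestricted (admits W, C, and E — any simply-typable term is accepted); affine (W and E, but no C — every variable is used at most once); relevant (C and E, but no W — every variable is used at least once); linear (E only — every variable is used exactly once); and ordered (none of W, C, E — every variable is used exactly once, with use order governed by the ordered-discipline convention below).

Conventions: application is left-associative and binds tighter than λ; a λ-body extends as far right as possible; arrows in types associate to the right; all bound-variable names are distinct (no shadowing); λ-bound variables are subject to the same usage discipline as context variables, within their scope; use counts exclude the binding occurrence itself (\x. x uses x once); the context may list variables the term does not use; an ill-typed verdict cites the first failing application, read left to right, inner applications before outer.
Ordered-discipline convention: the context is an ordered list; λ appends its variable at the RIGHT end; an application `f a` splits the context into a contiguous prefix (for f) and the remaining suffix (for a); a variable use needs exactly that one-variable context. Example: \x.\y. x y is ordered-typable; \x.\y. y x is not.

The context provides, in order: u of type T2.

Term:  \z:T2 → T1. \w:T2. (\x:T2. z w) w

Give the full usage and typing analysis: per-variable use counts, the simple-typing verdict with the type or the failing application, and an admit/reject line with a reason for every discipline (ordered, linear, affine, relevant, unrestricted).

variable uses: u: 0×, z (λ-bound): 1×, w (λ-bound): 2×, x (λ-bound): 0×
left-to-right use order: z, w, w
typing: the term checks, with type (T2 → T1) → T2 → T1
ordered: ✗, repeated use of w ×2; u, x left unused
linear: ✗, repeated use of w ×2; u, x left unused
affine: ✗, repeated use of w ×2
relevant: ✗, u, x left unused
unrestricted: ✓, well-typed at (T2 → T1) → T2 → T1; no restrictions here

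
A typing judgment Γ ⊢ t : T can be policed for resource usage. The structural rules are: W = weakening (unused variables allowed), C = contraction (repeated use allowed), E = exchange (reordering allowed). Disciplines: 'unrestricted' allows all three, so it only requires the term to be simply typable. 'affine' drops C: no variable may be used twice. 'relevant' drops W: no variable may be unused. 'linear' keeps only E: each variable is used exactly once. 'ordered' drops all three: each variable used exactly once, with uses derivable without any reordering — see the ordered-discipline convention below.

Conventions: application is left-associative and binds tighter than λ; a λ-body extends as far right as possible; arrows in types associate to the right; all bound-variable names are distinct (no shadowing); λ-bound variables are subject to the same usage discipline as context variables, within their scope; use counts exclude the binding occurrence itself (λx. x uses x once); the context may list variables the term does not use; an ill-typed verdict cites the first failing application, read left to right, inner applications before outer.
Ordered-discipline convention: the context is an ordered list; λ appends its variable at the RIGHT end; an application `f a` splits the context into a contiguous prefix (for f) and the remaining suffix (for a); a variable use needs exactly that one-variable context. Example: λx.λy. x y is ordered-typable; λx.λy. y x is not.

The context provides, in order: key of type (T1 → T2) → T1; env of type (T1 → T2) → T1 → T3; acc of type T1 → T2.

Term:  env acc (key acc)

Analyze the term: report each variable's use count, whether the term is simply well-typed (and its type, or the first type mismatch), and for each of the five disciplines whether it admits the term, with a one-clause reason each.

counts: key=1; env=1; acc=2
use order (left to right): env, acc, key, acc
typing: well-typed — term : T3
ordered ✗ (repeated use of acc ×2)
linear ✗ (repeated use of acc ×2)
affine ✗ (repeated use of acc ×2)
relevant ✓ (at least one use each (key, env, acc))
unrestricted ✓ (typability at T3 is all that's needed)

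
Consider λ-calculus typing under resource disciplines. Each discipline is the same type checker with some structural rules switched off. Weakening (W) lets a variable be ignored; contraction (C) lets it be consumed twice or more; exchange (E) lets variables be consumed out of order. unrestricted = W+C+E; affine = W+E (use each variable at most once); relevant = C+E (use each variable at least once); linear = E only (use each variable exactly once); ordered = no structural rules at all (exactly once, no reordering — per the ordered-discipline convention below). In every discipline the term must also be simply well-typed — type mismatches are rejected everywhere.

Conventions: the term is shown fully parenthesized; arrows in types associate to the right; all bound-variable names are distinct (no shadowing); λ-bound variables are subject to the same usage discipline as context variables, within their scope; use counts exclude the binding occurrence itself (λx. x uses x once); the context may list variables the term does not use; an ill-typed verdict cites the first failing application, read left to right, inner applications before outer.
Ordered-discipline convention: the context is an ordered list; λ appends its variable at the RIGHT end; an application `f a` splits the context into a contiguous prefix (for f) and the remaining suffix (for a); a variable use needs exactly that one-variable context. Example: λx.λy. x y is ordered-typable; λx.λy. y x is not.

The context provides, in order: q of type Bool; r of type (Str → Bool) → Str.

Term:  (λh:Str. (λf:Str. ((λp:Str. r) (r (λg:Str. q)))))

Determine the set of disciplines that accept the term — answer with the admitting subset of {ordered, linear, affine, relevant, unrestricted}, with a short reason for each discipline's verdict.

admitted in: unrestricted
variable uses: q=1; r=2; h (bound)=0; f (bound)=0; p (bound)=0; g (bound)=0
use order (left to right): r, r, q
typing: the term checks, with type Str → Str → (Str → Bool) → Str
ordered: ✗ — repeated use of r ×2; h, f, p, g never used (weakening)
linear: ✗ — repeated use of r ×2; h, f, p, g never used (weakening)
affine: ✗ — repeated use of r ×2
relevant: ✗ — h, f, p, g never used (weakening)
unrestricted: ✓ — simply typable at Str → Str → (Str → Bool) → Str; W, C, E all held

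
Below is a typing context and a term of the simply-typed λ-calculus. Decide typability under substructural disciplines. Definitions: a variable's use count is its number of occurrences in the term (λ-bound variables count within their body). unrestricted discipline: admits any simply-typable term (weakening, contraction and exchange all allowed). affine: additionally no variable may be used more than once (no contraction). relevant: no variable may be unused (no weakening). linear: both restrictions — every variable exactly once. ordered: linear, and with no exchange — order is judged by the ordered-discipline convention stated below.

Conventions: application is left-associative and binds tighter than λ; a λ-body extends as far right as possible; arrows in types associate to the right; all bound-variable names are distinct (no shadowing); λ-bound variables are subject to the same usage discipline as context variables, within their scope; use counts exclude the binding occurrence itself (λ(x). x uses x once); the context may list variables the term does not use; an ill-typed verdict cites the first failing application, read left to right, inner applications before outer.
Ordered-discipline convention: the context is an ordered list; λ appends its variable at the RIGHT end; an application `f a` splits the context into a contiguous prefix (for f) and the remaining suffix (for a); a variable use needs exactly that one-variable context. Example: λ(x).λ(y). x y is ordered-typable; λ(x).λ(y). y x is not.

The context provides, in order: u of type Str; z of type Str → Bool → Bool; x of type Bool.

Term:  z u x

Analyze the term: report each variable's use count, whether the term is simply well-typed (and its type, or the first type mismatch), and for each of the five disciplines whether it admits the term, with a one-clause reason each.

variable uses: u ×1; z ×1; x ×1
order of uses: z, u, x
typing: well-typed — term : Bool
ordered ✗ (no ordered split (uses run z, u, x))
linear ✓ (u, z, x: one use apiece)
affine ✓ (at most one use each (u, z, x))
relevant ✓ (at least one use each (u, z, x))
unrestricted ✓ (type-checks (Bool) and nothing is barred)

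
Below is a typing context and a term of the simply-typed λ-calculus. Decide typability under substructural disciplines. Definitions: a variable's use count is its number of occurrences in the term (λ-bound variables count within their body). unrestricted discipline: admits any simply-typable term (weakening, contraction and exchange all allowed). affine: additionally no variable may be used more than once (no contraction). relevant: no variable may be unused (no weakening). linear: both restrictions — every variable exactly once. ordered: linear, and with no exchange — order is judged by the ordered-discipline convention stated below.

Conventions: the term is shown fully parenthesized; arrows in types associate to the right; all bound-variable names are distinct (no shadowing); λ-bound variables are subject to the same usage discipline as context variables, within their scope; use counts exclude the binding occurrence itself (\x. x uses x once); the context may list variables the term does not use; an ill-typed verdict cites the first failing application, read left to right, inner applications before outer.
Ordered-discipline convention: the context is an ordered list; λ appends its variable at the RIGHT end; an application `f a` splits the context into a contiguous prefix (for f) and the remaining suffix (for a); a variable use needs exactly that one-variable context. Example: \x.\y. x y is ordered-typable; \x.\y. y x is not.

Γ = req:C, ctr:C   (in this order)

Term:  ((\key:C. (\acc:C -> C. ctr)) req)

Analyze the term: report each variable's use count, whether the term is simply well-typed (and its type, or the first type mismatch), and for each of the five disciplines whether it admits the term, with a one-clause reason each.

use counts: req=1, ctr=1, key (bound)=0, acc (bound)=0
use order (left to right): ctr, req
typing: ✓ — (C -> C) -> C
ordered ✗ (key, acc never used (weakening))
linear ✗ (key, acc never used (weakening))
affine ✓ (at most one use each (req, ctr, key, acc))
relevant ✗ (key, acc never used (weakening))
unrestricted ✓ (simply typable at (C -> C) -> C; W, C, E all held)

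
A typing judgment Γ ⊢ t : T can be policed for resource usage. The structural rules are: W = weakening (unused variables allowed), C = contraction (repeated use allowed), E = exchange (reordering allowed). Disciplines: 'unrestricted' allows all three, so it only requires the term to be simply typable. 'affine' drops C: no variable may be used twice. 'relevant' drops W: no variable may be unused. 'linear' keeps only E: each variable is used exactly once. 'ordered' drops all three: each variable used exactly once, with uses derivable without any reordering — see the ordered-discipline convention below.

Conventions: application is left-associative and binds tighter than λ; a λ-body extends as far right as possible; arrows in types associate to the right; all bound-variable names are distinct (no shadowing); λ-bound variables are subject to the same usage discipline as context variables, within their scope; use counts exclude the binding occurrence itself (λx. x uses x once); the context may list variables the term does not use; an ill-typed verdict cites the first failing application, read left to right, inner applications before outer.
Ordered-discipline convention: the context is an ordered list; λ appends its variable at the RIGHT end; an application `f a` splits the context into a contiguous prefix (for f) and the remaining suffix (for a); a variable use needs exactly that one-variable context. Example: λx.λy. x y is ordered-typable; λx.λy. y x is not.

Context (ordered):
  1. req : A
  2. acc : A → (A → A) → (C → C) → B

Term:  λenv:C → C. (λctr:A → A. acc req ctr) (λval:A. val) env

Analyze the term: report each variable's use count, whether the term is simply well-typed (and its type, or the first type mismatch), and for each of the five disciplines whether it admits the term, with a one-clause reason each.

counts: req ×1, acc ×1, env (bound) ×1, ctr (bound) ×1, val (bound) ×1
order of uses: acc, req, ctr, val, env
typing: the term checks, with type (C → C) → B
ordered: ✗, needs exchange: uses follow acc, req, ctr, val, env
linear: ✓, exactly-once usage across req, acc, env, ctr, val
affine: ✓, req, acc, env, ctr, val: no repeats, contraction unneeded
relevant: ✓, req, acc, env, ctr, val: all used, weakening unneeded
unrestricted: ✓, type-checks ((C → C) → B) and nothing is barred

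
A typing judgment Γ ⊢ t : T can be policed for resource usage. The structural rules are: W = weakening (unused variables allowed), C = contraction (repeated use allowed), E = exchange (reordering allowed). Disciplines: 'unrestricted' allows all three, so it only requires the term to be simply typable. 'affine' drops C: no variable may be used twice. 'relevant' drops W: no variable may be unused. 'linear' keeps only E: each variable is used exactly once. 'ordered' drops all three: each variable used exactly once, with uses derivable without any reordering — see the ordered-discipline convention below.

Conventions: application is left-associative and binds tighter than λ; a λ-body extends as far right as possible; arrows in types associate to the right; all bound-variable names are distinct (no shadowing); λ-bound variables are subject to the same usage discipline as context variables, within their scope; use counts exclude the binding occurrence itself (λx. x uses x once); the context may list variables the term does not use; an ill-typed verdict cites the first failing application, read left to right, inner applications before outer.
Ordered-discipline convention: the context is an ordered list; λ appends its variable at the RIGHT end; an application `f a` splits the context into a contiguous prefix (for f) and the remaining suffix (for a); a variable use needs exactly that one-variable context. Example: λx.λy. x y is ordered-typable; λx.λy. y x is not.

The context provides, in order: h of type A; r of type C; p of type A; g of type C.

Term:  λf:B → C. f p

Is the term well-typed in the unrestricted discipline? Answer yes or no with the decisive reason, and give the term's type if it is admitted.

no — fails simple typing
usage: h: 0; r: 0; p: 1; g: 0; f [bound]: 1
use order (left to right): f, p
typing: ill-typed: a function awaiting B gets A
across the five disciplines: ordered ✗, linear ✗, affine ✗, relevant ✗, unrestricted ✗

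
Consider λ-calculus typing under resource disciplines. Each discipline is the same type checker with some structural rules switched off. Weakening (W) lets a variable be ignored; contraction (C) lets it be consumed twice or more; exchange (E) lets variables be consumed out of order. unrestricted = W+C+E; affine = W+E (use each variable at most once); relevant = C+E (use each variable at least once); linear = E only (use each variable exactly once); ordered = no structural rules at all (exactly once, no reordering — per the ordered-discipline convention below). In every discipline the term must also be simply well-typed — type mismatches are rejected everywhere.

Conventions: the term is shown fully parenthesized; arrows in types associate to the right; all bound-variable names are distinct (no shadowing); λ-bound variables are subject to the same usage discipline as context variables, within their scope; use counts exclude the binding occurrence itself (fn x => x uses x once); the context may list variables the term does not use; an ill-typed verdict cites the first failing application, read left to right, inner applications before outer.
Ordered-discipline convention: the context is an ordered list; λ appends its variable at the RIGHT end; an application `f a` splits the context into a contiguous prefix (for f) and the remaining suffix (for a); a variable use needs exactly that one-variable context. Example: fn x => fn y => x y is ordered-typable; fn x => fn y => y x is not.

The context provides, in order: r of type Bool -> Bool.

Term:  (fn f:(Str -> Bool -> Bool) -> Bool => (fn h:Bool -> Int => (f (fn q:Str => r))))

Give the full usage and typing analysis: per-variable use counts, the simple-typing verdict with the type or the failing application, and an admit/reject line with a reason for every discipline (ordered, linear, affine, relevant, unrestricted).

counts: r ×1, f (bound) ×1, h (bound) ×0, q (bound) ×0
uses in reading order: f, r
typing: well-typed — term : ((Str -> Bool -> Bool) -> Bool) -> (Bool -> Int) -> Bool
ordered ✗ (unused: h, q — weakening required)
linear ✗ (unused: h, q — weakening required)
affine ✓ (at most one use each (r, f, h, q))
relevant ✗ (unused: h, q — weakening required)
unrestricted ✓ (type-checks (((Str -> Bool -> Bool) -> Bool) -> (Bool -> Int) -> Bool) and nothing is barred)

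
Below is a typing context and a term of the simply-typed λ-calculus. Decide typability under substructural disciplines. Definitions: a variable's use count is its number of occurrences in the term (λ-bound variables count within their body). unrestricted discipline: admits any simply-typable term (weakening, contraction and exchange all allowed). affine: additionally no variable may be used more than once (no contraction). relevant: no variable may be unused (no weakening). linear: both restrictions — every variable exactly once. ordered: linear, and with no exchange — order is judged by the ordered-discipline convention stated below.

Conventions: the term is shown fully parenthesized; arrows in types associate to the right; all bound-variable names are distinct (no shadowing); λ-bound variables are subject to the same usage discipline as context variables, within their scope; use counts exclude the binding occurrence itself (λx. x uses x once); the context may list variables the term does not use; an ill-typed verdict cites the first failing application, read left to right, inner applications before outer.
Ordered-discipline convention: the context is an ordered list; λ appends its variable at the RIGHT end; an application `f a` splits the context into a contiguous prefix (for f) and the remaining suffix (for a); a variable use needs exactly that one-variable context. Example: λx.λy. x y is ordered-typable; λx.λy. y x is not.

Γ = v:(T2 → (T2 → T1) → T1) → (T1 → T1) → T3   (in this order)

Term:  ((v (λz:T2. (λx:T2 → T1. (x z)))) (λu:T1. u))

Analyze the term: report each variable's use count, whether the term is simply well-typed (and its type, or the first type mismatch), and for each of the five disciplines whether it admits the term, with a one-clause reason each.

use counts: v=1; z (λ-bound)=1; x (λ-bound)=1; u (λ-bound)=1
uses in reading order: v, x, z, u
typing: ✓ — T3
ordered: ✗ — no contiguous prefix/suffix split fits v, x, z, u
linear: ✓ — v, z, x, u: one use apiece
affine: ✓ — no duplicate uses among v, z, x, u
relevant: ✓ — v, z, x, u: all used, weakening unneeded
unrestricted: ✓ — well-typed at T3; no restrictions here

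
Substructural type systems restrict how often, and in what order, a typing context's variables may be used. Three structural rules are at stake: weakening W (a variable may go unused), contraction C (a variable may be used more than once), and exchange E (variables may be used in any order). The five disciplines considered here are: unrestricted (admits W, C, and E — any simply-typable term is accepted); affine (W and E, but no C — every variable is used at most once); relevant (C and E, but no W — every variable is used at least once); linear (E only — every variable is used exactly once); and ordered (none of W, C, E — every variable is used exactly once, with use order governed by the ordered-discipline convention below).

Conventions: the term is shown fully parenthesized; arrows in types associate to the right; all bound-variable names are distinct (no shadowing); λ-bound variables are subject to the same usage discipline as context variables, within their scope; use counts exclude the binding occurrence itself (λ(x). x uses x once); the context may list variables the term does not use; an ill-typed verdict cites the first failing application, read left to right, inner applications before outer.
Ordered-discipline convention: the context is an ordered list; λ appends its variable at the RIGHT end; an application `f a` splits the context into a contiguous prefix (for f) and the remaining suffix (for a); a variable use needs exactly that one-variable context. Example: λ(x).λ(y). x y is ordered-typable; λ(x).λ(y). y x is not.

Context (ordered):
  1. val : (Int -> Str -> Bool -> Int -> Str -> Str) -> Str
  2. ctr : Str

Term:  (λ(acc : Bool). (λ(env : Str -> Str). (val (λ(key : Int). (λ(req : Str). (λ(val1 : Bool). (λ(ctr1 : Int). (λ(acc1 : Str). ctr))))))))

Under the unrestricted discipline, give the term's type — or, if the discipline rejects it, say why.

term : Bool -> (Str -> Str) -> Str
use counts: val=1; ctr=1; acc (bound)=0; env (bound)=0; key (bound)=0; req (bound)=0; val1 (bound)=0; ctr1 (bound)=0; acc1 (bound)=0
order of uses: val, ctr
typing: ✓ — Bool -> (Str -> Str) -> Str
across the five disciplines: ordered ✗; linear ✗; affine ✓; relevant ✗; unrestricted ✓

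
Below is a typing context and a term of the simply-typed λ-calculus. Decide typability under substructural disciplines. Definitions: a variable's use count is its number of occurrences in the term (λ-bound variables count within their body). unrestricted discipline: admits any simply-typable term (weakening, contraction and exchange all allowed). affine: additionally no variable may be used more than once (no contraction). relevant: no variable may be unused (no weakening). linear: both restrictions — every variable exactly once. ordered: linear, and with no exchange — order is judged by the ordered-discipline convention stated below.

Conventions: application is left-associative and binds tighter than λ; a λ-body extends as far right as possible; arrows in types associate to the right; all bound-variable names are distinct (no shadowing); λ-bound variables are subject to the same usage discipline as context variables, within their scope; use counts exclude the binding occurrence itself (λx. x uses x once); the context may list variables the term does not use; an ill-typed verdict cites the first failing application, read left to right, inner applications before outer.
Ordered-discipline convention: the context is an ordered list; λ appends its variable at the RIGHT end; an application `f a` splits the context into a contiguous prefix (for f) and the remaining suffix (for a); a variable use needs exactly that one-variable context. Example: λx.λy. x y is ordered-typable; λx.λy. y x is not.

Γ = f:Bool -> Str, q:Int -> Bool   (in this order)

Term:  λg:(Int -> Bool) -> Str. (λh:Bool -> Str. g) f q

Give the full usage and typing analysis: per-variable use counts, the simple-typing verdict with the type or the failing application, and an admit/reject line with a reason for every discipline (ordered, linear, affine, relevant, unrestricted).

use counts: f: 1, q: 1, g (λ-bound): 1, h (λ-bound): 0
left-to-right use order: g, f, q
typing: well-typed — term : ((Int -> Bool) -> Str) -> Str
ordered: ✗ — needs weakening: h unused
linear: ✗ — needs weakening: h unused
affine: ✓ — no duplicate uses among f, q, g, h
relevant: ✗ — needs weakening: h unused
unrestricted: ✓ — typability at ((Int -> Bool) -> Str) -> Str is all that's needed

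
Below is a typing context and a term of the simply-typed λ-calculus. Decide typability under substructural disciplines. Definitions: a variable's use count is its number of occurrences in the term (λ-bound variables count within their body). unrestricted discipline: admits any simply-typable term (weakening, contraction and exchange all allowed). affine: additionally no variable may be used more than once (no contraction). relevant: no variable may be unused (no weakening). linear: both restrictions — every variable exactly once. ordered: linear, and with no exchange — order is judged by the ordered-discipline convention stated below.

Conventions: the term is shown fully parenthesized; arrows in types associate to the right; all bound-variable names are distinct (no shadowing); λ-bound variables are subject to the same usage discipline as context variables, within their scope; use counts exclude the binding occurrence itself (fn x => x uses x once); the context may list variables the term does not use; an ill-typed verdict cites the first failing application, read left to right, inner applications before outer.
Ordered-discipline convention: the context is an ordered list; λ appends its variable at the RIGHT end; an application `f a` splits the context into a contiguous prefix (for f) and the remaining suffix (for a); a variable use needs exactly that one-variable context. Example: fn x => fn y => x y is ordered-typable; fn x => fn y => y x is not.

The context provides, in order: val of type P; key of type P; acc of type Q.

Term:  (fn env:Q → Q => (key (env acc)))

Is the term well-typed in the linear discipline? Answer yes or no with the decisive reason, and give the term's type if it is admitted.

no — fails simple typing
counts: val=0, key=1, acc=1, env (bound)=1
left-to-right use order: key, env, acc
typing: ill-typed: applying a non-function (P)
per-discipline verdicts: ordered ✗ · linear ✗ · affine ✗ · relevant ✗ · unrestricted ✗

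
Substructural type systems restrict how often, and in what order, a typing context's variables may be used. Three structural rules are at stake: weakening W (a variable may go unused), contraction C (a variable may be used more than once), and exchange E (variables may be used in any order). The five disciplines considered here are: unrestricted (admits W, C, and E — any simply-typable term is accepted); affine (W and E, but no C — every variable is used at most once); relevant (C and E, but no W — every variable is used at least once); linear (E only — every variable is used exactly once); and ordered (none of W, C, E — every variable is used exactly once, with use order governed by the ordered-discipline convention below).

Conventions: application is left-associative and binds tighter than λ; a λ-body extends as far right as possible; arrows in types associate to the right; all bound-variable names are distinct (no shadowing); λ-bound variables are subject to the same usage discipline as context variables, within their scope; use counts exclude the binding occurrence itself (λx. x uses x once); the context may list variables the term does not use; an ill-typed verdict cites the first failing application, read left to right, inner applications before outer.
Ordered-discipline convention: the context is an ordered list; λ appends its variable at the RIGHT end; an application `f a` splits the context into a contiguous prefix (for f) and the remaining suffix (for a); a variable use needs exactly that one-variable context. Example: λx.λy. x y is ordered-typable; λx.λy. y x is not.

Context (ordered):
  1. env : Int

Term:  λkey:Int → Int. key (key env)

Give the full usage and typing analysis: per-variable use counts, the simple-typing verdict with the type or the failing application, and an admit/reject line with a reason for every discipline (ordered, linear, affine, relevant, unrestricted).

use counts: env: 1; key (λ-bound): 2
order of uses: key, key, env
typing: ✓ — (Int → Int) → Int
ordered ✗ (key ×2 used more than once (contraction))
linear ✗ (key ×2 used more than once (contraction))
affine ✗ (key ×2 used more than once (contraction))
relevant ✓ (every one of env, key appears)
unrestricted ✓ (type-checks ((Int → Int) → Int) and nothing is barred)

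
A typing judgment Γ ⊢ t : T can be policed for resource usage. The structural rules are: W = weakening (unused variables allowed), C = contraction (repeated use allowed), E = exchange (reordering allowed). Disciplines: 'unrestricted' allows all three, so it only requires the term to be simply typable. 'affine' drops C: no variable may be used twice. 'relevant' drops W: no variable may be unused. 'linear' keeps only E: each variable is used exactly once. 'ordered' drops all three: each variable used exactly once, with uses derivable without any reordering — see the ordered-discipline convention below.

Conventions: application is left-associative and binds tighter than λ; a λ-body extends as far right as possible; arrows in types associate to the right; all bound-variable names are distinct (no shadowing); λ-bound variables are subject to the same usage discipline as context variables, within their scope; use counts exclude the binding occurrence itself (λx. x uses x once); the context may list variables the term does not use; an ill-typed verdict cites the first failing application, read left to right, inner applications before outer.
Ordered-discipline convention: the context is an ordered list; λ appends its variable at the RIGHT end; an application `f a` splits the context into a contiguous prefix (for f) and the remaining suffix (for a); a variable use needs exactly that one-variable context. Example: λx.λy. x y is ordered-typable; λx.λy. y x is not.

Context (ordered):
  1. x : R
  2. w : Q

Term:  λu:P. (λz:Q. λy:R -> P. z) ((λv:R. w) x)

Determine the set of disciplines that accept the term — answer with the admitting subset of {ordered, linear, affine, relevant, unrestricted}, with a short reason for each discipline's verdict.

admitting disciplines: affine, unrestricted
counts: x: 1×; w: 1×; u [bound]: 0×; z [bound]: 1×; y [bound]: 0×; v [bound]: 0×
order of uses: z, w, x
typing: well-typed — term : P -> (R -> P) -> Q
ordered: ✗ — needs weakening: u, y, v unused
linear: ✗ — needs weakening: u, y, v unused
affine: ✓ — none of x, w, u, z, y, v used more than once
relevant: ✗ — needs weakening: u, y, v unused
unrestricted: ✓ — well-typed at P -> (R -> P) -> Q; no restrictions here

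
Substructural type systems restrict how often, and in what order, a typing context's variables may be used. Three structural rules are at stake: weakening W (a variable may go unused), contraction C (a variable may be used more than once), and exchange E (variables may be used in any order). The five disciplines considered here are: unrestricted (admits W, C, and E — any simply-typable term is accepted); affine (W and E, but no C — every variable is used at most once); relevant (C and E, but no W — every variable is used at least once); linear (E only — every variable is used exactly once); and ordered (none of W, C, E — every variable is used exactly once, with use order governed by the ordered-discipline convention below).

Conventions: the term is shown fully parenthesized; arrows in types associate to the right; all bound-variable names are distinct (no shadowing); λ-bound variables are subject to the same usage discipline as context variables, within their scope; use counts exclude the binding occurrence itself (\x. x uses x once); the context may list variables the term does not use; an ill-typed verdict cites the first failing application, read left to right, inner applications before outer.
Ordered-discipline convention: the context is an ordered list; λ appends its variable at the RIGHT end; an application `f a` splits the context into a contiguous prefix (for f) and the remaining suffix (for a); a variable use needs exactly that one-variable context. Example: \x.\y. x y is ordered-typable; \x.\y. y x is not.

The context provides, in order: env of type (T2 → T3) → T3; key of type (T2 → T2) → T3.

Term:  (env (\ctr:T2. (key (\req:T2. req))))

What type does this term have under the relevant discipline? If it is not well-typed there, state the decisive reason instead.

not well-typed under relevant — ctr never used (weakening)
usage: env ×1; key ×1; ctr (bound) ×0; req (bound) ×1
order of uses: env, key, req
typing: well-typed at T3
all disciplines: ordered ✗ · linear ✗ · affine ✓ · relevant ✗ · unrestricted ✓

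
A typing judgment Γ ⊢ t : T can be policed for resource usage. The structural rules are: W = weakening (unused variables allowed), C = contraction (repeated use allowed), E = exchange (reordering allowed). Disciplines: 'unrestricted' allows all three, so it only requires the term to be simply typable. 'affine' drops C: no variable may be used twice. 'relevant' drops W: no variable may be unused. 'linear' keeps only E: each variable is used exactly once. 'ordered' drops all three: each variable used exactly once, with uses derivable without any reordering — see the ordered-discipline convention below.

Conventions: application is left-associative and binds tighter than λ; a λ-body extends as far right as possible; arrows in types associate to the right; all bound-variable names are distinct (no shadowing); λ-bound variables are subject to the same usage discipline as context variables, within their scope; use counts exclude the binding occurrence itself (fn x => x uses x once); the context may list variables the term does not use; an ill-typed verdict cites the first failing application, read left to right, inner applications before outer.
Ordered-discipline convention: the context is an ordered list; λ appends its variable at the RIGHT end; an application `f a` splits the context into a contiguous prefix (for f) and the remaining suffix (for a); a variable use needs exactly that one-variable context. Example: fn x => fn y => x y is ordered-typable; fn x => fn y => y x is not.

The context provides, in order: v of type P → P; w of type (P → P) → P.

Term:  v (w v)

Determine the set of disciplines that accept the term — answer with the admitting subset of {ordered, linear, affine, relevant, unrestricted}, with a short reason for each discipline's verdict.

admitted in: relevant, unrestricted
usage: v ×2, w ×1
left-to-right use order: v, w, v
typing: well-typed — term : P
ordered: ✗, repeated use of v ×2
linear: ✗, repeated use of v ×2
affine: ✗, repeated use of v ×2
relevant: ✓, every one of v, w appears
unrestricted: ✓, type-checks (P) and nothing is barred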